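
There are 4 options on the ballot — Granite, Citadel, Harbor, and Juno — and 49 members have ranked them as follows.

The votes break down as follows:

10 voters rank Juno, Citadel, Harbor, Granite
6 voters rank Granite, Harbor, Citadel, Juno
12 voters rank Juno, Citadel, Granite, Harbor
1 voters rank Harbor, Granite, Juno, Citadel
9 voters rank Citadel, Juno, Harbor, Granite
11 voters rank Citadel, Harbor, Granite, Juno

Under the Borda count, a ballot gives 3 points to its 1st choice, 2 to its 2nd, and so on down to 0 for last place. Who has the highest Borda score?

Citadel

Borda scores:
  Granite: 10·0 + 6·3 + 12·1 + 2 + 9·0 + 11·1 = 43
  Citadel: 10·2 + 6·1 + 12·2 + 0 + 9·3 + 11·3 = 110
  Harbor: 10·1 + 6·2 + 12·0 + 3 + 9·1 + 11·2 = 56
  Juno: 10·3 + 6·0 + 12·3 + 1 + 9·2 + 11·0 = 85
Citadel has the highest total.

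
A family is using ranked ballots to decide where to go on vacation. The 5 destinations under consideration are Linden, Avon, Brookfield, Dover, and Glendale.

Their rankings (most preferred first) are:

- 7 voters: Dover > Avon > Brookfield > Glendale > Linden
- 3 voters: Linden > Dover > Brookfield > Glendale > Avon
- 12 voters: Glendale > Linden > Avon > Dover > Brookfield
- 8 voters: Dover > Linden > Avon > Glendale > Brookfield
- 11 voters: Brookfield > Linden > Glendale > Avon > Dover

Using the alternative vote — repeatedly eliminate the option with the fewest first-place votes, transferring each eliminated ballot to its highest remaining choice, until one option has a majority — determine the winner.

Glendale

Round 1: Dover 15, Glendale 12, Brookfield 11, Linden 3, Avon 0. Avon has the fewest and is eliminated.
Round 2: Dover 15, Glendale 12, Brookfield 11, Linden 3. Linden has the fewest and is eliminated.
Round 3: Dover 18, Glendale 12, Brookfield 11. Brookfield has the fewest and is eliminated.
Round 4: Glendale 23, Dover 18. Glendale has a majority.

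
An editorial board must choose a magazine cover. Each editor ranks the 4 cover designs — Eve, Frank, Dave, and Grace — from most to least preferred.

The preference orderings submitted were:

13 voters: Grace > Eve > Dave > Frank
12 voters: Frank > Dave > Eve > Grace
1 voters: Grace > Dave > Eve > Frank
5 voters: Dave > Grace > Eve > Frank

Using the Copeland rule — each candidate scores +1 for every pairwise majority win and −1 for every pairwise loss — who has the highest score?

Pairwise results:
  Eve vs Frank: Eve wins 19–12.
  Eve vs Dave: Dave wins 18–13.
  Eve vs Grace: Grace wins 19–12.
  Frank vs Dave: Dave wins 19–12.
  Frank vs Grace: Grace wins 19–12.
  Dave vs Grace: Dave wins 17–14.
Copeland scores (wins − losses):
  Eve: 1 − 2 = -1
  Frank: 0 − 3 = -3
  Dave: 3 − 0 = 3
  Grace: 2 − 1 = 1
Dave has the best Copeland score.

Dave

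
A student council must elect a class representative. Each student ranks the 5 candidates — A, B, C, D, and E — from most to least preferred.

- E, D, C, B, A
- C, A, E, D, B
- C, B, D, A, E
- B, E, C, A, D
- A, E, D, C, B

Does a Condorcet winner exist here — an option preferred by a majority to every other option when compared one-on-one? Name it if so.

None — there is no Condorcet winner

Head-to-head results (5 voters total):
A vs B: B wins 3–2.
A vs C: C wins 4–1.
A vs D: A wins 3–2.
A vs E: A wins 3–2.
B vs C: C wins 4–1.
B vs D: D wins 3–2.
B vs E: E wins 3–2.
C vs D: C wins 3–2.
C vs E: E wins 3–2.
D vs E: E wins 4–1.
No candidate beats all others: A beats D beats B beats A, a majority cycle.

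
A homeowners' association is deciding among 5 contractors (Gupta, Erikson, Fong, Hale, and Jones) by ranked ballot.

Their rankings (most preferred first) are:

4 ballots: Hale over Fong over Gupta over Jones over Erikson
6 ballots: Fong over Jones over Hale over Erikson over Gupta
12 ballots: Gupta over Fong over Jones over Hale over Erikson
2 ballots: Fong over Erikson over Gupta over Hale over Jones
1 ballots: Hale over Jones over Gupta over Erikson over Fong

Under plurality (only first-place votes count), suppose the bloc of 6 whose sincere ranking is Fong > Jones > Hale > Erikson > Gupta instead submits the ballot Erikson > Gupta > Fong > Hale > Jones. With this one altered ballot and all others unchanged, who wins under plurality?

First-place totals with the altered ballot: Gupta 12, Erikson 6, Fong 2, Hale 5, Jones 0.
The winner is unchanged: still Gupta.

Gupta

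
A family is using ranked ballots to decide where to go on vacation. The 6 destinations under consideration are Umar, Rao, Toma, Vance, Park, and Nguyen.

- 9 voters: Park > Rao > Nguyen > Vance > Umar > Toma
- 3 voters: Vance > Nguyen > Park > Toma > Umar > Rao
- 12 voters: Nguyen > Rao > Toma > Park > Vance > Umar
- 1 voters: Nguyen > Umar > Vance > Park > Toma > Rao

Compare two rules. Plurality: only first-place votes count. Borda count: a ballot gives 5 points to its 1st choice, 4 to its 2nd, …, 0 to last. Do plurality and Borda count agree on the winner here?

Yes

Plurality first-place counts: Umar 0, Rao 0, Toma 0, Vance 3, Park 9, Nguyen 13 → Nguyen.
Borda totals: Umar 16, Rao 84, Toma 43, Vance 48, Park 80, Nguyen 104 → Nguyen.
The two rules agree on Nguyen.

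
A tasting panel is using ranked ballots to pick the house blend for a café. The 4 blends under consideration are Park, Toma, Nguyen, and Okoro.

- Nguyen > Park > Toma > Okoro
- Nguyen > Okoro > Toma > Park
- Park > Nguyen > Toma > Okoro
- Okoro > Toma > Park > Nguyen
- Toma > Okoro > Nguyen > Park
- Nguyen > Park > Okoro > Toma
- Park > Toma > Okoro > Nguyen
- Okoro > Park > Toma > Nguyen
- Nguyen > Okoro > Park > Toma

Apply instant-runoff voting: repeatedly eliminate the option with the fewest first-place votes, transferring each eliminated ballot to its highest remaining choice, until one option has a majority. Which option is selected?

Round 1: Nguyen 4, Park 2, Okoro 2, Toma 1. Toma has the fewest and is eliminated.
Round 2: Nguyen 4, Okoro 3, Park 2. Park has the fewest and is eliminated.
Round 3: Nguyen 5, Okoro 4. Nguyen has a majority.

Nguyen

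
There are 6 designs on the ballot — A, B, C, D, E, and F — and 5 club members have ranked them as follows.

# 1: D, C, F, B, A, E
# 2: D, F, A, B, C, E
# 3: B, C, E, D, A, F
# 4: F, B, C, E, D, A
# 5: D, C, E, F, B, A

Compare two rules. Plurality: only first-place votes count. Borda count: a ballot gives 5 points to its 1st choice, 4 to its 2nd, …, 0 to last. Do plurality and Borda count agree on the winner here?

Yes

Plurality first-place counts: A 0, B 1, C 0, D 3, E 0, F 1 → D.
Borda totals: A 5, B 14, C 16, D 18, E 8, F 14 → D.
The two rules agree on D.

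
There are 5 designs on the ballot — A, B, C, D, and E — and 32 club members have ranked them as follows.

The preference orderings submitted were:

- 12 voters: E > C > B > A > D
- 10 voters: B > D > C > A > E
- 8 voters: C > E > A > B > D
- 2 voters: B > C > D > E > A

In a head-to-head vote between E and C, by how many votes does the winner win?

Ballots ranking E above C: 12.
Ballots ranking C above E: 10+8+2 = 20.
C wins 20–12, a margin of 8.

8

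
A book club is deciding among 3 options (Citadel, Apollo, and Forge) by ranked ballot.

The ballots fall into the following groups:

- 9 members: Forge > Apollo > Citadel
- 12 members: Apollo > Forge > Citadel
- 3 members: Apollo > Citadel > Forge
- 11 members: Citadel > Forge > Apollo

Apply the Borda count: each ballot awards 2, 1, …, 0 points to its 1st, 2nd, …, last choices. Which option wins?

Borda scores:
  Citadel: 9·0 + 12·0 + 3·1 + 11·2 = 25
  Apollo: 9·1 + 12·2 + 3·2 + 11·0 = 39
  Forge: 9·2 + 12·1 + 3·0 + 11·1 = 41
Forge has the highest total.

Forge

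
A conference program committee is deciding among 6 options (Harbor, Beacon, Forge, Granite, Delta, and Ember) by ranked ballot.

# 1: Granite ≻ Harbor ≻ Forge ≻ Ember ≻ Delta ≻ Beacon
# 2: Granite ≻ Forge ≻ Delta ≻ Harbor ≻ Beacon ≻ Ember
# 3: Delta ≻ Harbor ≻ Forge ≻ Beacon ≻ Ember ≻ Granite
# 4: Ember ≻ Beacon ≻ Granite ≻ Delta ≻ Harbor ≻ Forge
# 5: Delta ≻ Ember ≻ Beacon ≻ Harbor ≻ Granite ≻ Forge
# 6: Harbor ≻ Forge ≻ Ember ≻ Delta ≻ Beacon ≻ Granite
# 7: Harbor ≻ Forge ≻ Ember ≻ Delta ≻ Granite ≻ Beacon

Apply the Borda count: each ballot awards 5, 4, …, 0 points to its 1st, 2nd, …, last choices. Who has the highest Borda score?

Harbor

Borda scores:
  Harbor: 4 + 2 + 4 + 1 + 2 + 5 + 5 = 23
  Beacon: 0 + 1 + 2 + 4 + 3 + 1 + 0 = 11
  Forge: 3 + 4 + 3 + 0 + 0 + 4 + 4 = 18
  Granite: 5 + 5 + 0 + 3 + 1 + 0 + 1 = 15
  Delta: 1 + 3 + 5 + 2 + 5 + 2 + 2 = 20
  Ember: 2 + 0 + 1 + 5 + 4 + 3 + 3 = 18
Harbor has the highest total.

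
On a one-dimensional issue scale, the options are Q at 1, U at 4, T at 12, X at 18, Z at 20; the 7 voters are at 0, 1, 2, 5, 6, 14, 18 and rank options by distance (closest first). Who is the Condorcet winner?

U

With single-peaked preferences on a line, the Condorcet winner is the candidate closest to the median voter.
The median voter (position 5) is closest to U at 4.
Check: U vs Z — voters closer to U: 5 of 7.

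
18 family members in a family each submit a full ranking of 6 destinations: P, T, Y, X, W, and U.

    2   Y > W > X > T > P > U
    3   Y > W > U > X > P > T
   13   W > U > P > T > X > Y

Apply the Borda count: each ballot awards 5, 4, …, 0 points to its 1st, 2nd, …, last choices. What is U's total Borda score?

Borda scores:
  P: 2·1 + 3·1 + 13·3 = 44
  T: 2·2 + 3·0 + 13·2 = 30
  Y: 2·5 + 3·5 + 13·0 = 25
  X: 2·3 + 3·2 + 13·1 = 25
  W: 2·4 + 3·4 + 13·5 = 85
  U: 2·0 + 3·3 + 13·4 = 61

61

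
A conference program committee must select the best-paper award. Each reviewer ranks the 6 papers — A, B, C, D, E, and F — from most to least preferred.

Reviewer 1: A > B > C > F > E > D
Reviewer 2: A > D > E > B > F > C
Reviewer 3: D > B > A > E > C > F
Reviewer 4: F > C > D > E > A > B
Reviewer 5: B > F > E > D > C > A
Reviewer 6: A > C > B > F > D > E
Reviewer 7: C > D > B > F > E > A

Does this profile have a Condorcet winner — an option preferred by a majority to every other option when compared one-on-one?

Head-to-head results (7 voters total):
A vs B: A wins 4–3.
A vs C: A wins 4–3.
A vs D: D wins 4–3.
A vs E: A wins 4–3.
A vs F: A wins 4–3.
B vs C: B wins 4–3.
B vs D: D wins 4–3.
B vs E: B wins 5–2.
B vs F: B wins 6–1.
C vs D: C wins 4–3.
C vs E: C wins 4–3.
C vs F: C wins 4–3.
D vs E: D wins 5–2.
D vs F: F wins 4–3.
E vs F: F wins 5–2.
No candidate beats all others: A beats C beats D beats A, a majority cycle.

No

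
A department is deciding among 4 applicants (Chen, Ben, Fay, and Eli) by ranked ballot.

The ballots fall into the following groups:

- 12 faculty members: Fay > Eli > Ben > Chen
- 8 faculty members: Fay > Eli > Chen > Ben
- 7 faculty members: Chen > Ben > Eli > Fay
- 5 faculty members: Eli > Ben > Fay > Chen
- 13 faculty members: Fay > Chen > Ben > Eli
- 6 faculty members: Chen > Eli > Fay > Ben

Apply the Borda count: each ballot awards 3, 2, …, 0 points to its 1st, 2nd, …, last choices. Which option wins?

Borda scores:
  Chen: 12·0 + 8·1 + 7·3 + 5·0 + 13·2 + 6·3 = 73
  Ben: 12·1 + 8·0 + 7·2 + 5·2 + 13·1 + 6·0 = 49
  Fay: 12·3 + 8·3 + 7·0 + 5·1 + 13·3 + 6·1 = 110
  Eli: 12·2 + 8·2 + 7·1 + 5·3 + 13·0 + 6·2 = 74
Fay has the highest total.

Fay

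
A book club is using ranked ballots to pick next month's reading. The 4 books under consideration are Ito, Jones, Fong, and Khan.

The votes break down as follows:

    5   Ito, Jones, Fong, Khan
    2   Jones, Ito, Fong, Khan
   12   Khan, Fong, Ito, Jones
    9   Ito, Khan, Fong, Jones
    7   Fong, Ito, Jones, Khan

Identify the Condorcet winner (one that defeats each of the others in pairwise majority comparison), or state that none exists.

Head-to-head results (35 voters total):
Ito vs Jones: Ito wins 33–2.
Ito vs Fong: Fong wins 19–16.
Ito vs Khan: Ito wins 23–12.
Jones vs Fong: Fong wins 28–7.
Jones vs Khan: Khan wins 21–14.
Fong vs Khan: Khan wins 21–14.
No candidate beats all others: Ito beats Khan beats Fong beats Ito, a majority cycle.

No Condorcet winner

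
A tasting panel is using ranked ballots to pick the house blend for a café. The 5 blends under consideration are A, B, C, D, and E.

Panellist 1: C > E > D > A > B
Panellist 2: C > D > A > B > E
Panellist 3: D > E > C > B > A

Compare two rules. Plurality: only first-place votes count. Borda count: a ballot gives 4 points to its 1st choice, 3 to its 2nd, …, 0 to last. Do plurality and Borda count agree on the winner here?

Yes

Plurality first-place counts: A 0, B 0, C 2, D 1, E 0 → C.
Borda totals: A 3, B 2, C 10, D 9, E 6 → C.
The two rules agree on C.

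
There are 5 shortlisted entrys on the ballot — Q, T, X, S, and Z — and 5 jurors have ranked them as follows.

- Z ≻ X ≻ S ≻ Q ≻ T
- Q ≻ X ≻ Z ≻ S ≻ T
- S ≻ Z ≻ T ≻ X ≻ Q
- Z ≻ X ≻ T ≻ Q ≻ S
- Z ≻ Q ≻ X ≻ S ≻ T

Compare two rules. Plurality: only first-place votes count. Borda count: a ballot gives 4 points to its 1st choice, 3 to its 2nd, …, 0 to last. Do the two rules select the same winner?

Plurality first-place counts: Q 1, T 0, X 0, S 1, Z 3 → Z.
Borda totals: Q 9, T 4, X 12, S 8, Z 17 → Z.
The two rules agree on Z.

Yes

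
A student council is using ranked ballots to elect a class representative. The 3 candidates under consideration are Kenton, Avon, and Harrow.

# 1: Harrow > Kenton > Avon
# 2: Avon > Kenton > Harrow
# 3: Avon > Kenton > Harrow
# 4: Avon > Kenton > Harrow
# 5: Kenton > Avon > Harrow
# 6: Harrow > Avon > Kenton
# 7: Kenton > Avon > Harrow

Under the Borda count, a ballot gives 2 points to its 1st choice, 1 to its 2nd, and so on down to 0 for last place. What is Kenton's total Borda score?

8

Borda scores:
  Kenton: 1 + 1 + 1 + 1 + 2 + 0 + 2 = 8
  Avon: 0 + 2 + 2 + 2 + 1 + 1 + 1 = 9
  Harrow: 2 + 0 + 0 + 0 + 0 + 2 + 0 = 4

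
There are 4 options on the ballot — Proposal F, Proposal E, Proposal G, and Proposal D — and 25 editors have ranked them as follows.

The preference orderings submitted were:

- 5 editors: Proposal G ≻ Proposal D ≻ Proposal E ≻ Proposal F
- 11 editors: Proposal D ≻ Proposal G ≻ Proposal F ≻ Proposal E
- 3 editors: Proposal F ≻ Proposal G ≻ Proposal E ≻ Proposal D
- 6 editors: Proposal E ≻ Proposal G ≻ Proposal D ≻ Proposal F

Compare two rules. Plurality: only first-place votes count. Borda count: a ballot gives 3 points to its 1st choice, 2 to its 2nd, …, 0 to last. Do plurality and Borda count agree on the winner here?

Plurality first-place counts: Proposal F 3, Proposal E 6, Proposal G 5, Proposal D 11 → Proposal D.
Borda totals: Proposal F 20, Proposal E 26, Proposal G 55, Proposal D 49 → Proposal G.
The two rules disagree: plurality picks Proposal D, Borda picks Proposal G.

No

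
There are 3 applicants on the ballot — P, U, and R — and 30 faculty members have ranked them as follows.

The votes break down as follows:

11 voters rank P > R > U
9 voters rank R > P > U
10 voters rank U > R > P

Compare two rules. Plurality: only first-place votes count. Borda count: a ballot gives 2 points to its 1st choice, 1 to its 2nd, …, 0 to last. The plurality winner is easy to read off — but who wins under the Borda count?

R

Plurality first-place counts: P 11, U 10, R 9 → P.
Borda totals: P 31, U 20, R 39 → R.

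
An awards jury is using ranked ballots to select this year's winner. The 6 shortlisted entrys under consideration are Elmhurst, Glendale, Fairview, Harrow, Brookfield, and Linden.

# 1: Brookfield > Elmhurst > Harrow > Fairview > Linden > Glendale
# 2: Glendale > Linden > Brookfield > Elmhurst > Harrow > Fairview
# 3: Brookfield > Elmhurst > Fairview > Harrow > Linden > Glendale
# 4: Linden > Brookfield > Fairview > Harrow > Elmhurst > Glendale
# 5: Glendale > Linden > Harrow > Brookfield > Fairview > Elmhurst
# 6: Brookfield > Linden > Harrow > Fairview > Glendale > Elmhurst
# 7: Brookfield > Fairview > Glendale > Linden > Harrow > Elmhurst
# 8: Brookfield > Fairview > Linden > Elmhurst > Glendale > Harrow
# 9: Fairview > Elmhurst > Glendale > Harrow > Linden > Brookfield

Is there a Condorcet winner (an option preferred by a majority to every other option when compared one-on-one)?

Yes

Head-to-head results (9 voters total):
Elmhurst vs Glendale: Elmhurst wins 5–4.
Elmhurst vs Fairview: Fairview wins 6–3.
Elmhurst vs Harrow: Elmhurst wins 5–4.
Elmhurst vs Brookfield: Brookfield wins 8–1.
Elmhurst vs Linden: Linden wins 6–3.
Glendale vs Fairview: Fairview wins 7–2.
Glendale vs Harrow: Glendale wins 5–4.
Glendale vs Brookfield: Brookfield wins 6–3.
Glendale vs Linden: Linden wins 5–4.
Fairview vs Harrow: Fairview wins 5–4.
Fairview vs Brookfield: Brookfield wins 8–1.
Fairview vs Linden: Fairview wins 5–4.
Harrow vs Brookfield: Brookfield wins 7–2.
Harrow vs Linden: Linden wins 6–3.
Brookfield vs Linden: Brookfield wins 5–4.
Brookfield beats each rival — Elmhurst (8–1), Glendale (6–3), Fairview (8–1), Harrow (7–2), Linden (5–4) — so Brookfield is the Condorcet winner.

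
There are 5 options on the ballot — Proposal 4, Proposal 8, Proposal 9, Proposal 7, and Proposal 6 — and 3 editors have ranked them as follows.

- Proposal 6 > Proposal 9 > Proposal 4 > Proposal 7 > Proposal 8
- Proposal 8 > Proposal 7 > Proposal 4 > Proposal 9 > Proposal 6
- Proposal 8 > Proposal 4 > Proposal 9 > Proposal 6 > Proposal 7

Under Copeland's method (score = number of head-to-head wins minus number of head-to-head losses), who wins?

Pairwise results:
  Proposal 4 vs Proposal 8: Proposal 8 wins 2–1.
  Proposal 4 vs Proposal 9: Proposal 4 wins 2–1.
  Proposal 4 vs Proposal 7: Proposal 4 wins 2–1.
  Proposal 4 vs Proposal 6: Proposal 4 wins 2–1.
  Proposal 8 vs Proposal 9: Proposal 8 wins 2–1.
  Proposal 8 vs Proposal 7: Proposal 8 wins 2–1.
  Proposal 8 vs Proposal 6: Proposal 8 wins 2–1.
  Proposal 9 vs Proposal 7: Proposal 9 wins 2–1.
  Proposal 9 vs Proposal 6: Proposal 9 wins 2–1.
  Proposal 7 vs Proposal 6: Proposal 6 wins 2–1.
Copeland scores (wins − losses):
  Proposal 4: 3 − 1 = 2
  Proposal 8: 4 − 0 = 4
  Proposal 9: 2 − 2 = 0
  Proposal 7: 0 − 4 = -4
  Proposal 6: 1 − 3 = -2
Proposal 8 has the best Copeland score.

Proposal 8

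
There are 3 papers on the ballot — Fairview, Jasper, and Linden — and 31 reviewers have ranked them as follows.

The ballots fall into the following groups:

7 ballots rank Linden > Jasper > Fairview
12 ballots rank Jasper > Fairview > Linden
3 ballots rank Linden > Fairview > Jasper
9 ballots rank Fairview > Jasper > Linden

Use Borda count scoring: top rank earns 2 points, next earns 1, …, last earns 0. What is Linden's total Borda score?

Borda scores:
  Fairview: 7·0 + 12·1 + 3·1 + 9·2 = 33
  Jasper: 7·1 + 12·2 + 3·0 + 9·1 = 40
  Linden: 7·2 + 12·0 + 3·2 + 9·0 = 20

20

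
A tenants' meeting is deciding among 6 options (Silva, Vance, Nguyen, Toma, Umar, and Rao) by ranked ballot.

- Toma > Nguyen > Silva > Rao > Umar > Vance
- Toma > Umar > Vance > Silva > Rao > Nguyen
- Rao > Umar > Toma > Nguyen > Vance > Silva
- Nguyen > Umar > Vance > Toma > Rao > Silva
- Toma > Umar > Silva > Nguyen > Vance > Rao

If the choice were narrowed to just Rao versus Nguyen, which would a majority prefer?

Ballots ranking Rao above Nguyen: 2.
Ballots ranking Nguyen above Rao: 3.
Nguyen wins the head-to-head, 3–2.

Nguyen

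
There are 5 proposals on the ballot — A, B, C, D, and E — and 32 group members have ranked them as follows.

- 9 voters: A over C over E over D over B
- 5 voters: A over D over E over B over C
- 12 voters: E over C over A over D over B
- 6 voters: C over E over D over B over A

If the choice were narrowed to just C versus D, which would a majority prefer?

Ballots ranking C above D: 9+12+6 = 27.
Ballots ranking D above C: 5.
C wins the head-to-head, 27–5.

C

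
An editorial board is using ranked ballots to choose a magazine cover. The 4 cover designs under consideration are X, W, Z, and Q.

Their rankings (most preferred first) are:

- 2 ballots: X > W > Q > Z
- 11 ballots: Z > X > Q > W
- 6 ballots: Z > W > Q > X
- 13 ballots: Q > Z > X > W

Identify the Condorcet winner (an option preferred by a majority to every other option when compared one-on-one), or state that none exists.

Z

Head-to-head results (32 voters total):
X vs W: X wins 26–6.
X vs Z: Z wins 30–2.
X vs Q: Q wins 19–13.
W vs Z: Z wins 30–2.
W vs Q: Q wins 24–8.
Z vs Q: Z wins 17–15.
Z beats each rival — X (30–2), W (30–2), Q (17–15) — so Z is the Condorcet winner.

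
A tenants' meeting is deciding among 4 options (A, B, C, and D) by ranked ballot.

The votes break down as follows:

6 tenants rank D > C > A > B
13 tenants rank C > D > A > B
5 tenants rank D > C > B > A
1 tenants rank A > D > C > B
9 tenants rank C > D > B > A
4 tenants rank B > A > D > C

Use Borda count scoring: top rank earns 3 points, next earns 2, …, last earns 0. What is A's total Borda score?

30

Borda scores:
  A: 6·1 + 13·1 + 5·0 + 3 + 9·0 + 4·2 = 30
  B: 6·0 + 13·0 + 5·1 + 0 + 9·1 + 4·3 = 26
  C: 6·2 + 13·3 + 5·2 + 1 + 9·3 + 4·0 = 89
  D: 6·3 + 13·2 + 5·3 + 2 + 9·2 + 4·1 = 83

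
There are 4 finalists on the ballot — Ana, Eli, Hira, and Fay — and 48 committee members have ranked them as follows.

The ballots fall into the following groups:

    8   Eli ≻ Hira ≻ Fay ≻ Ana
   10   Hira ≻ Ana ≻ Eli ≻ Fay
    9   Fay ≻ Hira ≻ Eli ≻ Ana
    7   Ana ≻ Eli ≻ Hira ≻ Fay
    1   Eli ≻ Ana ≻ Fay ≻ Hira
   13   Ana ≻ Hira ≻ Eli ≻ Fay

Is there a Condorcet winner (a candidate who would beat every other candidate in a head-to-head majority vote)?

Head-to-head results (48 voters total):
Ana vs Eli: Ana wins 30–18.
Ana vs Hira: Hira wins 27–21.
Ana vs Fay: Ana wins 31–17.
Eli vs Hira: Hira wins 32–16.
Eli vs Fay: Eli wins 39–9.
Hira vs Fay: Hira wins 38–10.
Hira beats each rival — Ana (27–21), Eli (32–16), Fay (38–10) — so Hira is the Condorcet winner.

Yes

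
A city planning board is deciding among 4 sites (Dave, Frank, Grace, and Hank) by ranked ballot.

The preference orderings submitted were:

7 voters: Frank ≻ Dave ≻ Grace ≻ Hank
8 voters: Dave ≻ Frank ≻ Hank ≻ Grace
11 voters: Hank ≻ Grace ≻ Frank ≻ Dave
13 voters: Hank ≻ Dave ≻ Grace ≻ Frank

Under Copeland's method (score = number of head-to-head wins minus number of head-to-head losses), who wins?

Pairwise results:
  Dave vs Frank: Dave wins 21–18.
  Dave vs Grace: Dave wins 28–11.
  Dave vs Hank: Hank wins 24–15.
  Frank vs Grace: Grace wins 24–15.
  Frank vs Hank: Hank wins 24–15.
  Grace vs Hank: Hank wins 32–7.
Copeland scores (wins − losses):
  Dave: 2 − 1 = 1
  Frank: 0 − 3 = -3
  Grace: 1 − 2 = -1
  Hank: 3 − 0 = 3
Hank has the best Copeland score.

Hank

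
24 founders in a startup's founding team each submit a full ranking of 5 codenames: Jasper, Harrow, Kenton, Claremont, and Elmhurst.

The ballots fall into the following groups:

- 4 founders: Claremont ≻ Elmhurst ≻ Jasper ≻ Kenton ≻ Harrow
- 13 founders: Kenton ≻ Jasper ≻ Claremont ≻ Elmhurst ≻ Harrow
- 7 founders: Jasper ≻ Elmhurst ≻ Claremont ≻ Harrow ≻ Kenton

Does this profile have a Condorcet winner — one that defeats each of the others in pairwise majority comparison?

Head-to-head results (24 voters total):
Jasper vs Harrow: Jasper wins 24–0.
Jasper vs Kenton: Kenton wins 13–11.
Jasper vs Claremont: Jasper wins 20–4.
Jasper vs Elmhurst: Jasper wins 20–4.
Harrow vs Kenton: Kenton wins 17–7.
Harrow vs Claremont: Claremont wins 24–0.
Harrow vs Elmhurst: Elmhurst wins 24–0.
Kenton vs Claremont: Kenton wins 13–11.
Kenton vs Elmhurst: Kenton wins 13–11.
Claremont vs Elmhurst: Claremont wins 17–7.
Kenton beats each rival — Jasper (13–11), Harrow (17–7), Claremont (13–11), Elmhurst (13–11) — so Kenton is the Condorcet winner.

Yes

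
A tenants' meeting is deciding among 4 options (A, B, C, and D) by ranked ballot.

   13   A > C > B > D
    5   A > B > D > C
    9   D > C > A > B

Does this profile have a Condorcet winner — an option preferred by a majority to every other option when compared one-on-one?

Head-to-head results (27 voters total):
A vs B: A wins 27–0.
A vs C: A wins 18–9.
A vs D: A wins 18–9.
B vs C: C wins 22–5.
B vs D: B wins 18–9.
C vs D: D wins 14–13.
A beats each rival — B (27–0), C (18–9), D (18–9) — so A is the Condorcet winner.

Yes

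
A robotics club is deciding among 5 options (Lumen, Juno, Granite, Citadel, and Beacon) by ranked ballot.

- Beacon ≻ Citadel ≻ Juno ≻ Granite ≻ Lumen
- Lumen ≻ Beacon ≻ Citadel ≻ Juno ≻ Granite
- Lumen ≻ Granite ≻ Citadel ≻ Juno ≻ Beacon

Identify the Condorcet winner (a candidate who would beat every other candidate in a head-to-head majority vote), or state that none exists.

Head-to-head results (3 voters total):
Lumen vs Juno: Lumen wins 2–1.
Lumen vs Granite: Lumen wins 2–1.
Lumen vs Citadel: Lumen wins 2–1.
Lumen vs Beacon: Lumen wins 2–1.
Juno vs Granite: Juno wins 2–1.
Juno vs Citadel: Citadel wins 3–0.
Juno vs Beacon: Beacon wins 2–1.
Granite vs Citadel: Citadel wins 2–1.
Granite vs Beacon: Beacon wins 2–1.
Citadel vs Beacon: Beacon wins 2–1.
Lumen beats each rival — Juno (2–1), Granite (2–1), Citadel (2–1), Beacon (2–1) — so Lumen is the Condorcet winner.

Lumen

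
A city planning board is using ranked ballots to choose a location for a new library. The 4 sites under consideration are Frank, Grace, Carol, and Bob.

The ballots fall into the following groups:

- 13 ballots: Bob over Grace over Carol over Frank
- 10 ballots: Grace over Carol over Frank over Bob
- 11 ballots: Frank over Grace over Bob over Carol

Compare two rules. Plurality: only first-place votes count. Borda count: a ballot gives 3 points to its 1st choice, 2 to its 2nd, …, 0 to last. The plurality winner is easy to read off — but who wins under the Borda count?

Plurality first-place counts: Frank 11, Grace 10, Carol 0, Bob 13 → Bob.
Borda totals: Frank 43, Grace 78, Carol 33, Bob 50 → Grace.

Grace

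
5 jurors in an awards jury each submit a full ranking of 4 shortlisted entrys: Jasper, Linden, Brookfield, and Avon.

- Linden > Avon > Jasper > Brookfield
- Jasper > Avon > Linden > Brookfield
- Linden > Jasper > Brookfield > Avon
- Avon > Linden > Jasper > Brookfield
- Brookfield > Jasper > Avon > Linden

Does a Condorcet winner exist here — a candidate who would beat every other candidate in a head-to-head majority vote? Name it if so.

Head-to-head results (5 voters total):
Jasper vs Linden: Linden wins 3–2.
Jasper vs Brookfield: Jasper wins 4–1.
Jasper vs Avon: Jasper wins 3–2.
Linden vs Brookfield: Linden wins 4–1.
Linden vs Avon: Avon wins 3–2.
Brookfield vs Avon: Avon wins 3–2.
No candidate beats all others: Jasper beats Avon beats Linden beats Jasper, a majority cycle.

There is no Condorcet winner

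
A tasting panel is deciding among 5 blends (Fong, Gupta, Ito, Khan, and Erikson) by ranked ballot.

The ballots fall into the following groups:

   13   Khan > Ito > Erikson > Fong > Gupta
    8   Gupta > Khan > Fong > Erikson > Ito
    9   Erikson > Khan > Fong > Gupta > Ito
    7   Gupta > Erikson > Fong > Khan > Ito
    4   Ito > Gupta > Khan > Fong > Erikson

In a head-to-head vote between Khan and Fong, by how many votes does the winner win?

Ballots ranking Khan above Fong: 13+8+9+4 = 34.
Ballots ranking Fong above Khan: 7.
Khan wins 34–7, a margin of 27.

27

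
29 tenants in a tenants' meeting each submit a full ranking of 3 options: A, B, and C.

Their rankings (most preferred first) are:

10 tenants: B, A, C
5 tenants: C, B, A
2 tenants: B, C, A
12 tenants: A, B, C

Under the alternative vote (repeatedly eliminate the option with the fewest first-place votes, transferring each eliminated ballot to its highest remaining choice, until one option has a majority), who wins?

Round 1: A 12, B 12, C 5. C has the fewest and is eliminated.
Round 2: B 17, A 12. B has a majority.

B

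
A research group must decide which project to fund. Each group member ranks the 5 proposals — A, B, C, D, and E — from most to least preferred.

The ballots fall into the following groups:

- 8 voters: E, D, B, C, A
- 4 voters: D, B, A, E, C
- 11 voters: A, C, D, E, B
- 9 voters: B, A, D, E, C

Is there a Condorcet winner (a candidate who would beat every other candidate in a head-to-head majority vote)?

Head-to-head results (32 voters total):
A vs B: B wins 21–11.
A vs C: A wins 24–8.
A vs D: A wins 20–12.
A vs E: A wins 24–8.
B vs C: B wins 21–11.
B vs D: D wins 23–9.
B vs E: E wins 19–13.
C vs D: D wins 21–11.
C vs E: E wins 21–11.
D vs E: D wins 24–8.
No candidate beats all others: A beats D beats B beats A, a majority cycle.

No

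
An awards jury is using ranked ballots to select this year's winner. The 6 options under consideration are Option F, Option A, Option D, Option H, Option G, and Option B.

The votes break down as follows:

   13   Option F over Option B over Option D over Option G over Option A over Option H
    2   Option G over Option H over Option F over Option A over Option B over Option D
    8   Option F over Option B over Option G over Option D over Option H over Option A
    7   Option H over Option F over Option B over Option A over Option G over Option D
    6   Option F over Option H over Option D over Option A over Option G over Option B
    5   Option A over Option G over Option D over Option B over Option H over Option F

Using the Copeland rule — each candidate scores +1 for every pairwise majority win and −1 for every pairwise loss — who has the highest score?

Option F

Pairwise results:
  Option F vs Option A: Option F wins 36–5.
  Option F vs Option D: Option F wins 36–5.
  Option F vs Option H: Option F wins 27–14.
  Option F vs Option G: Option F wins 34–7.
  Option F vs Option B: Option F wins 36–5.
  Option A vs Option D: Option D wins 27–14.
  Option A vs Option H: Option H wins 23–18.
  Option A vs Option G: Option G wins 23–18.
  Option A vs Option B: Option B wins 28–13.
  Option D vs Option H: Option D wins 26–15.
  Option D vs Option G: Option G wins 22–19.
  Option D vs Option B: Option B wins 30–11.
  Option H vs Option G: Option G wins 28–13.
  Option H vs Option B: Option B wins 26–15.
  Option G vs Option B: Option B wins 28–13.
Copeland scores (wins − losses):
  Option F: 5 − 0 = 5
  Option A: 0 − 5 = -5
  Option D: 2 − 3 = -1
  Option H: 1 − 4 = -3
  Option G: 3 − 2 = 1
  Option B: 4 − 1 = 3
Option F has the best Copeland score.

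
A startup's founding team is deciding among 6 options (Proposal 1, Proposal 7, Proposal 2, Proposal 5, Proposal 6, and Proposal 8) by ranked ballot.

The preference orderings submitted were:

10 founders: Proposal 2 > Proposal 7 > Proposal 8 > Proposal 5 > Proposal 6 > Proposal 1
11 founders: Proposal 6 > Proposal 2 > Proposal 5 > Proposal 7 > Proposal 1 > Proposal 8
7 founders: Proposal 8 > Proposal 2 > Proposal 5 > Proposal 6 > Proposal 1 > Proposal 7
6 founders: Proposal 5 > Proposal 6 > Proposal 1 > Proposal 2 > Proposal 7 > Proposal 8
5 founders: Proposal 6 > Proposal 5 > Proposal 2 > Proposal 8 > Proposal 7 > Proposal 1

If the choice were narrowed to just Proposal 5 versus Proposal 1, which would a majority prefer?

Ballots ranking Proposal 5 above Proposal 1: 10+11+7+6+5 = 39.
Ballots ranking Proposal 1 above Proposal 5: 0.
Proposal 5 wins the head-to-head, 39–0.

Proposal 5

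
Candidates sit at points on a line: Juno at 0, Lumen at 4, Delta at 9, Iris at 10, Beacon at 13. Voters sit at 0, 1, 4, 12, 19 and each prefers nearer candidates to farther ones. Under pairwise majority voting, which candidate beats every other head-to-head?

With single-peaked preferences on a line, the Condorcet winner is the candidate closest to the median voter.
The median voter (position 4) is closest to Lumen at 4.
Check: Lumen vs Beacon — voters closer to Lumen: 3 of 5.

Lumen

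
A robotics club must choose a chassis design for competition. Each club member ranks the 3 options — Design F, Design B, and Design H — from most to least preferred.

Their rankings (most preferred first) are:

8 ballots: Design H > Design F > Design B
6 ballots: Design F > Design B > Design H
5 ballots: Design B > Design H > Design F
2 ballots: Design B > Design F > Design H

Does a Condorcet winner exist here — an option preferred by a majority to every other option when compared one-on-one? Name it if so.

Head-to-head results (21 voters total):
Design F vs Design B: Design F wins 14–7.
Design F vs Design H: Design H wins 13–8.
Design B vs Design H: Design B wins 13–8.
No candidate beats all others: Design F beats Design B beats Design H beats Design F, a majority cycle.

No Condorcet winner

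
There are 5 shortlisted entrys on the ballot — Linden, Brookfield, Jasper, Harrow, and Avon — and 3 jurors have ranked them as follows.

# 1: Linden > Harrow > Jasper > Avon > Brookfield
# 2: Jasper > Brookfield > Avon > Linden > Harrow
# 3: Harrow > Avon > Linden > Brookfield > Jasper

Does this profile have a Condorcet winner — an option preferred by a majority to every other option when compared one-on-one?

Head-to-head results (3 voters total):
Linden vs Brookfield: Linden wins 2–1.
Linden vs Jasper: Linden wins 2–1.
Linden vs Harrow: Linden wins 2–1.
Linden vs Avon: Avon wins 2–1.
Brookfield vs Jasper: Jasper wins 2–1.
Brookfield vs Harrow: Harrow wins 2–1.
Brookfield vs Avon: Avon wins 2–1.
Jasper vs Harrow: Harrow wins 2–1.
Jasper vs Avon: Jasper wins 2–1.
Harrow vs Avon: Harrow wins 2–1.
No candidate beats all others: Linden beats Jasper beats Avon beats Linden, a majority cycle.

No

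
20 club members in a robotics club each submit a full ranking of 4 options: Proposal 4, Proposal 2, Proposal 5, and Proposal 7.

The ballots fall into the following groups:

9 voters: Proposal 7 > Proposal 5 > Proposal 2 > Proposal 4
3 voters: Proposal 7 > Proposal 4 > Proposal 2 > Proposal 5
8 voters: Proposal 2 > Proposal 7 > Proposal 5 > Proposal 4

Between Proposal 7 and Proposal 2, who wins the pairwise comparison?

Ballots ranking Proposal 7 above Proposal 2: 9+3 = 12.
Ballots ranking Proposal 2 above Proposal 7: 8.
Proposal 7 wins the head-to-head, 12–8.

Proposal 7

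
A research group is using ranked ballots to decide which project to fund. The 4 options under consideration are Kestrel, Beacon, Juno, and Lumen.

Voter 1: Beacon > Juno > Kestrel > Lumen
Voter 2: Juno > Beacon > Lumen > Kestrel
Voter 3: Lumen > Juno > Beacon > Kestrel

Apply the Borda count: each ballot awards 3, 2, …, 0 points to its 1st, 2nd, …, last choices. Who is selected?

Borda scores:
  Kestrel: 1 + 0 + 0 = 1
  Beacon: 3 + 2 + 1 = 6
  Juno: 2 + 3 + 2 = 7
  Lumen: 0 + 1 + 3 = 4
Juno has the highest total.

Juno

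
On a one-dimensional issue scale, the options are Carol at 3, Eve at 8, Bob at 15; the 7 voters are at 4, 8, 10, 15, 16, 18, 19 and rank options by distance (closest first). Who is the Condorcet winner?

With single-peaked preferences on a line, the Condorcet winner is the candidate closest to the median voter.
The median voter (position 15) is closest to Bob at 15.
Check: Bob vs Carol — voters closer to Bob: 5 of 7.

Bob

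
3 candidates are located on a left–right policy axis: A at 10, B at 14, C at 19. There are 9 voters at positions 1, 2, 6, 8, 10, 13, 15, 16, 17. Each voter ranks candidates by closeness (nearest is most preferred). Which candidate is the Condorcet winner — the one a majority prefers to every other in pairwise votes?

With single-peaked preferences on a line, the Condorcet winner is the candidate closest to the median voter.
The median voter (position 10) is closest to A at 10.
Check: A vs C — voters closer to A: 6 of 9.

A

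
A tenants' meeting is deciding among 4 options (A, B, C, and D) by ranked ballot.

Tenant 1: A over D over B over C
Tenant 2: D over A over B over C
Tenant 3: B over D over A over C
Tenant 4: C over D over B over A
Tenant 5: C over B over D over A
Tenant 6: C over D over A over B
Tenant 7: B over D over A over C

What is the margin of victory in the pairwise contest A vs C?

Ballots ranking A above C: 4.
Ballots ranking C above A: 3.
A wins 4–3, a margin of 1.

1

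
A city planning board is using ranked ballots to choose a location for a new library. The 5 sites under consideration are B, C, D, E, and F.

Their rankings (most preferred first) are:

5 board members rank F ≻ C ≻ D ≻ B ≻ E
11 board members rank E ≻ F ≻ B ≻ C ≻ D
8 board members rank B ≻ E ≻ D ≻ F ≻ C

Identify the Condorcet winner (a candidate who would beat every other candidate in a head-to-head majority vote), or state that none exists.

None — there is no Condorcet winner

Head-to-head results (24 voters total):
B vs C: B wins 19–5.
B vs D: B wins 19–5.
B vs E: B wins 13–11.
B vs F: F wins 16–8.
C vs D: C wins 16–8.
C vs E: E wins 19–5.
C vs F: F wins 24–0.
D vs E: E wins 19–5.
D vs F: F wins 16–8.
E vs F: E wins 19–5.
No candidate beats all others: B beats E beats F beats B, a majority cycle.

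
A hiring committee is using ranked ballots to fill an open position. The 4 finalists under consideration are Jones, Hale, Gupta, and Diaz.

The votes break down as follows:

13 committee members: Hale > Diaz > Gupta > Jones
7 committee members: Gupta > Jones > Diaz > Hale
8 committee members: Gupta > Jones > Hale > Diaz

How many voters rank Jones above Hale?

15

Ballots ranking Jones above Hale: 7+8 = 15.
Ballots ranking Hale above Jones: 13.
So 15 of 28 voters prefer Jones to Hale.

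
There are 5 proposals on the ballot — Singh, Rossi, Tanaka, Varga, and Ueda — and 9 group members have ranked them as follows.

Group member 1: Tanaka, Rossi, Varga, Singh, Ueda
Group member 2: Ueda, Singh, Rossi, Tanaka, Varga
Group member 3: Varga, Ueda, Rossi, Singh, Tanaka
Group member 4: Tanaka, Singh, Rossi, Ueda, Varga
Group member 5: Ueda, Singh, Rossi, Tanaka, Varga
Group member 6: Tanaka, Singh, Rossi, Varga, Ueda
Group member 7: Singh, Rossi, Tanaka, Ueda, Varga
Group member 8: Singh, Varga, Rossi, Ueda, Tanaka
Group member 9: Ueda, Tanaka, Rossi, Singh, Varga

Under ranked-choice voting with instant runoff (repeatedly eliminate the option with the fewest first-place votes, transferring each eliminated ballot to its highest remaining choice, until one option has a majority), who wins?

Round 1: Tanaka 3, Ueda 3, Singh 2, Varga 1, Rossi 0. Rossi has the fewest and is eliminated.
Round 2: Tanaka 3, Ueda 3, Singh 2, Varga 1. Varga has the fewest and is eliminated.
Round 3: Ueda 4, Tanaka 3, Singh 2. Singh has the fewest and is eliminated.
Round 4: Ueda 5, Tanaka 4. Ueda has a majority.

Ueda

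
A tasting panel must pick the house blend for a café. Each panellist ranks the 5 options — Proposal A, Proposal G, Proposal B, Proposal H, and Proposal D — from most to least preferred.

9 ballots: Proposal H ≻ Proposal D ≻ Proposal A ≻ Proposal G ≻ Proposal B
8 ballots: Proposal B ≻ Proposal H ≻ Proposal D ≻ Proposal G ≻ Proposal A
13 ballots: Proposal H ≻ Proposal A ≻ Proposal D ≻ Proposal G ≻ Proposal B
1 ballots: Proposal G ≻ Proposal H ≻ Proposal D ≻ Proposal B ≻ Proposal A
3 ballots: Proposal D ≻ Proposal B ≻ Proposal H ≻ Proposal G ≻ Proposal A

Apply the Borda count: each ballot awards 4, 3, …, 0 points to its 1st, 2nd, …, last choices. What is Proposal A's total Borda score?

Borda scores:
  Proposal A: 9·2 + 8·0 + 13·3 + 0 + 3·0 = 57
  Proposal G: 9·1 + 8·1 + 13·1 + 4 + 3·1 = 37
  Proposal B: 9·0 + 8·4 + 13·0 + 1 + 3·3 = 42
  Proposal H: 9·4 + 8·3 + 13·4 + 3 + 3·2 = 121
  Proposal D: 9·3 + 8·2 + 13·2 + 2 + 3·4 = 83

57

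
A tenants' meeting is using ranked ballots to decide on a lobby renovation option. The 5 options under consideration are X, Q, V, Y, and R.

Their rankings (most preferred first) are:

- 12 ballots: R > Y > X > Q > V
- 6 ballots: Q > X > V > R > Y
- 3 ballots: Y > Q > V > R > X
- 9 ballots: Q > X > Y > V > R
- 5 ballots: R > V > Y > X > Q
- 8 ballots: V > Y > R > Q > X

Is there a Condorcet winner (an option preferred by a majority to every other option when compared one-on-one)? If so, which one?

Head-to-head results (43 voters total):
X vs Q: Q wins 26–17.
X vs V: X wins 27–16.
X vs Y: Y wins 28–15.
X vs R: R wins 28–15.
Q vs V: Q wins 30–13.
Q vs Y: Y wins 28–15.
Q vs R: R wins 25–18.
V vs Y: Y wins 24–19.
V vs R: V wins 26–17.
Y vs R: R wins 23–20.
No candidate beats all others: X beats V beats R beats X, a majority cycle.

There is no Condorcet winner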